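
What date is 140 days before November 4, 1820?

June 17, 1820

Count 140 days before November 4, 1820:
June 1820: 30 − 17 = 13 days remain.
Then July (31), August (31), September (30), October (31): 31 + 31 + 30 + 31 = 123 days.
November 1–4, 1820: 4 days.
Total: 13 + 123 + 4 = 140 days.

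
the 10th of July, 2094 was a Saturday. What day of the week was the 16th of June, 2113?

Day-of-year of July 10, 2094: 191.
Day-of-year of June 16, 2113: 167.
2094 has 365 days, so 365 − 191 = 174 days remain in 2094.
Full years 2095–2112: 14 common + 4 leap = 14×365 + 4×366 = 6574 days.
Total: 174 + 6574 + 167 = 6915 days.
6915 mod 7 = 6, so 6 days after Saturday is Friday.

Friday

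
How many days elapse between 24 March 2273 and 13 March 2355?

29938

Day-of-year of March 24, 2273: 83.
Day-of-year of March 13, 2355: 72.
2273 has 365 days, so 365 − 83 = 282 days remain in 2273.
Full years 2274–2354: 62 common + 19 leap = 62×365 + 19×366 = 29584 days.
Total: 282 + 29584 + 72 = 29938 days.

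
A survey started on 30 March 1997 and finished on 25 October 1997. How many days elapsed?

March 1997: 31 − 30 = 1 day remains.
Then April (30), May (31), June (30), July (31), August (31), September (30): 30 + 31 + 30 + 31 + 31 + 30 = 183 days.
October 1–25, 1997: 25 days.
Total: 1 + 183 + 25 = 209 days.

209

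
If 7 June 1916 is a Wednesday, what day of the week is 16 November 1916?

Thursday

June 1916: 30 − 7 = 23 days remain.
Then July (31), August (31), September (30), October (31): 31 + 31 + 30 + 31 = 123 days.
November 1–16, 1916: 16 days.
Total: 23 + 123 + 16 = 162 days.
162 mod 7 = 1, so 1 day after Wednesday is Thursday.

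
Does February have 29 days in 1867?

1867 is not a leap year.

No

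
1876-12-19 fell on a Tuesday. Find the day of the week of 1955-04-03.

Day-of-year of December 19, 1876: 354.
Day-of-year of April 3, 1955: 93.
1876 has 366 days, so 366 − 354 = 12 days remain in 1876.
Full years 1877–1954: 60 common + 18 leap = 60×365 + 18×366 = 28488 days.
Total: 12 + 28488 + 93 = 28593 days.
28593 mod 7 = 5, so 5 days after Tuesday is Sunday.

Sunday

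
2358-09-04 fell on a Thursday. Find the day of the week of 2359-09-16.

Wednesday

September 2358: 30 − 4 = 26 days remain.
Then 11 full months totalling 335 days.
September 1–16, 2359: 16 days.
Total: 26 + 335 + 16 = 377 days.
377 mod 7 = 6, so 6 days after Thursday is Wednesday.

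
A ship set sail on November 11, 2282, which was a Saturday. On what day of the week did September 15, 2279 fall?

Count forward from the earlier date (September 15, 2279) to the later (November 11, 2282):
Day-of-year of September 15, 2279: 258.
Day-of-year of November 11, 2282: 315.
2279 has 365 days, so 365 − 258 = 107 days remain in 2279.
Full years: 2280: 366; 2281: 365. Sum = 731.
Total: 107 + 731 + 315 = 1153 days.
1153 mod 7 = 5, so 5 days before Saturday is Monday.

Monday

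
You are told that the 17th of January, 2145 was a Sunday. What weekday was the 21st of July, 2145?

January 2145: 31 − 17 = 14 days remain.
Then February 2145 (28), March (31), April (30), May (31), June (30): 28 + 31 + 30 + 31 + 30 = 150 days.
July 1–21, 2145: 21 days.
Total: 14 + 150 + 21 = 185 days.
185 mod 7 = 3, so 3 days after Sunday is Wednesday.

Wednesday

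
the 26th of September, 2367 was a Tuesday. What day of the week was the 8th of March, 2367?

Count forward from the earlier date (March 8, 2367) to the later (September 26, 2367):
March 2367: 31 − 8 = 23 days remain.
Then April (30), May (31), June (30), July (31), August (31): 30 + 31 + 30 + 31 + 31 = 153 days.
September 1–26, 2367: 26 days.
Total: 23 + 153 + 26 = 202 days.
202 mod 7 = 6, so 6 days before Tuesday is Wednesday.

Wednesday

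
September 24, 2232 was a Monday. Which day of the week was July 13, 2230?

Tuesday

Count forward from the earlier date (July 13, 2230) to the later (September 24, 2232):
Day-of-year of July 13, 2230: 194.
Day-of-year of September 24, 2232: 268.
2230 has 365 days, so 365 − 194 = 171 days remain in 2230.
Full years: 2231: 365. Sum = 365.
Total: 171 + 365 + 268 = 804 days.
804 mod 7 = 6, so 6 days before Monday is Tuesday.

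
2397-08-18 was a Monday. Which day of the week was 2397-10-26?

August 2397: 31 − 18 = 13 days remain.
Then September (30): 30 days.
October 1–26, 2397: 26 days.
Total: 13 + 30 + 26 = 69 days.
69 mod 7 = 6, so 6 days after Monday is Sunday.

Sunday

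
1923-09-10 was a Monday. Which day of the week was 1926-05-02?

Sunday

September 10, 1923 → September 10, 1924: 366 days (1924 is a leap year).
September 10, 1924 → September 10, 1925: 365 days.
September 1925: 30 − 10 = 20 days remain.
Then October (31), November (30), December (31), January (31), February 1926 (28), March (31), April (30): 31 + 30 + 31 + 31 + 28 + 31 + 30 = 212 days.
May 1–2, 1926: 2 days.
Residual: 234 days.
Total: 965 days.
965 mod 7 = 6, so 6 days after Monday is Sunday.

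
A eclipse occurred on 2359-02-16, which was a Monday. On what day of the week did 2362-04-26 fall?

Day-of-year of February 16, 2359: 47.
Day-of-year of April 26, 2362: 116.
2359 has 365 days, so 365 − 47 = 318 days remain in 2359.
Full years: 2360: 366; 2361: 365. Sum = 731.
Total: 318 + 731 + 116 = 1165 days.
1165 mod 7 = 3, so 3 days after Monday is Thursday.

Thursday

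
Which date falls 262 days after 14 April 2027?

1 January 2028

Count 262 days after April 14, 2027:
Day-of-year of April 14, 2027: 104.
Day-of-year of January 1, 2028: 1.
2027 has 365 days, so 365 − 104 = 261 days remain in 2027.
Total: 261 + 1 = 262 days.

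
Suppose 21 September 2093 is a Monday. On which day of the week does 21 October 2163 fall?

Friday

Day-of-year of September 21, 2093: 264.
Day-of-year of October 21, 2163: 294.
2093 has 365 days, so 365 − 264 = 101 days remain in 2093.
Full years 2094–2162: 53 common + 16 leap = 53×365 + 16×366 = 25201 days.
Total: 101 + 25201 + 294 = 25596 days.
25596 mod 7 = 4, so 4 days after Monday is Friday.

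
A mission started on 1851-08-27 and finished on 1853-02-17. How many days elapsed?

540

August 27, 1851 → August 27, 1852: 366 days (1852 is a leap year).
August 1852: 31 − 27 = 4 days remain.
Then September (30), October (31), November (30), December (31), January (31): 30 + 31 + 30 + 31 + 31 = 153 days.
February 1–17, 1853: 17 days (1853 is not a leap year).
Residual: 174 days.
Total: 540 days.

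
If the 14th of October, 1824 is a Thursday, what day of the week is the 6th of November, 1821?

Count forward from the earlier date (November 6, 1821) to the later (October 14, 1824):
Day-of-year of November 6, 1821: 310.
Day-of-year of October 14, 1824: 288.
1821 has 365 days, so 365 − 310 = 55 days remain in 1821.
Full years: 1822: 365; 1823: 365. Sum = 730.
Total: 55 + 730 + 288 = 1073 days.
1073 mod 7 = 2, so 2 days before Thursday is Tuesday.

Tuesday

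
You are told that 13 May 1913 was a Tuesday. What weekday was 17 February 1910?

Thursday

Count forward from the earlier date (February 17, 1910) to the later (May 13, 1913):
February 17, 1910 → February 17, 1911: 365 days.
February 17, 1911 → February 17, 1912: 365 days.
February 17, 1912 → February 17, 1913: 366 days (1912 is a leap year).
February 1913: 28 − 17 = 11 days remain (1913 is not a leap year, so February has 28 days).
Then March (31), April (30): 31 + 30 = 61 days.
May 1–13, 1913: 13 days.
Residual: 85 days.
Total: 1181 days.
1181 mod 7 = 5, so 5 days before Tuesday is Thursday.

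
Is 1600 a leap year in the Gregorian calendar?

Yes

1600 is a leap year (divisible by 400).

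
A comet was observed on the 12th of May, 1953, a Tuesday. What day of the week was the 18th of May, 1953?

Monday

Within May 1953: 18 − 12 = 6 days.
6 mod 7 = 6, so 6 days after Tuesday is Monday.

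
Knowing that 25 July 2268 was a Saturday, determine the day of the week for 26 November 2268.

Thursday

July 2268: 31 − 25 = 6 days remain.
Then August (31), September (30), October (31): 31 + 30 + 31 = 92 days.
November 1–26, 2268: 26 days.
Total: 6 + 92 + 26 = 124 days.
124 mod 7 = 5, so 5 days after Saturday is Thursday.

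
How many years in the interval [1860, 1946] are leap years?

21

Years divisible by 4: 1860, 1864, …, 1944 — 22 in all.
Of these, 1900 is divisible by 100 but not 400, so not leap.
Leap years: 22 − 1 = 21.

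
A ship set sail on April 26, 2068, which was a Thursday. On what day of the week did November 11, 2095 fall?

Friday

From April 26, 2068 to April 26, 2095: 27 years, of which 6 contain a Feb 29 — 21×365 + 6×366 = 9861 days.
April 2095: 30 − 26 = 4 days remain.
Then May (31), June (30), July (31), August (31), September (30), October (31): 31 + 30 + 31 + 31 + 30 + 31 = 184 days.
November 1–11, 2095: 11 days.
Residual: 199 days.
Total: 10060 days.
10060 mod 7 = 1, so 1 day after Thursday is Friday.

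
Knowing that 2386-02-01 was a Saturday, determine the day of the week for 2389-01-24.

Tuesday

February 1, 2386 → February 1, 2387: 365 days.
February 1, 2387 → February 1, 2388: 365 days.
February 2388: 29 − 1 = 28 days remain (2388 is a leap year, so February has 29 days).
Then 10 full months totalling 306 days.
January 1–24, 2389: 24 days.
Residual: 358 days.
Total: 1088 days.
1088 mod 7 = 3, so 3 days after Saturday is Tuesday.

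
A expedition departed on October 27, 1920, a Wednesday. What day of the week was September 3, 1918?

Count forward from the earlier date (September 3, 1918) to the later (October 27, 1920):
September 3, 1918 → September 3, 1919: 365 days.
September 3, 1919 → September 3, 1920: 366 days (1920 is a leap year).
September 1920: 30 − 3 = 27 days remain.
October 1–27, 1920: 27 days.
Residual: 54 days.
Total: 785 days.
785 mod 7 = 1, so 1 day before Wednesday is Tuesday.

Tuesday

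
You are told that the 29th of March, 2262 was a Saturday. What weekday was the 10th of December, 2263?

Thursday

March 29, 2262 → March 29, 2263: 365 days.
March 2263: 31 − 29 = 2 days remain.
Then April (30), May (31), June (30), July (31), August (31), September (30), October (31), November (30): 30 + 31 + 30 + 31 + 31 + 30 + 31 + 30 = 244 days.
December 1–10, 2263: 10 days.
Residual: 256 days.
Total: 621 days.
621 mod 7 = 5, so 5 days after Saturday is Thursday.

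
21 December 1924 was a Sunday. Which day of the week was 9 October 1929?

Day-of-year of December 21, 1924: 356.
Day-of-year of October 9, 1929: 282.
1924 has 366 days, so 366 − 356 = 10 days remain in 1924.
Full years: 1925: 365; 1926: 365; 1927: 365; 1928: 366. Sum = 1461.
Total: 10 + 1461 + 282 = 1753 days.
1753 mod 7 = 3, so 3 days after Sunday is Wednesday.

Wednesday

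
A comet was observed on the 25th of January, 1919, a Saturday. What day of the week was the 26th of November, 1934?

Day-of-year of January 25, 1919: 25.
Day-of-year of November 26, 1934: 330.
1919 has 365 days, so 365 − 25 = 340 days remain in 1919.
Full years 1920–1933: 10 common + 4 leap = 10×365 + 4×366 = 5114 days.
Total: 340 + 5114 + 330 = 5784 days.
5784 mod 7 = 2, so 2 days after Saturday is Monday.

Monday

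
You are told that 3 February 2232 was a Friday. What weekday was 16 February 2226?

Thursday

Count forward from the earlier date (February 16, 2226) to the later (February 3, 2232):
Day-of-year of February 16, 2226: 47.
Day-of-year of February 3, 2232: 34.
2226 has 365 days, so 365 − 47 = 318 days remain in 2226.
Full years: 2227: 365; 2228: 366; 2229: 365; 2230: 365; 2231: 365. Sum = 1826.
Total: 318 + 1826 + 34 = 2178 days.
2178 mod 7 = 1, so 1 day before Friday is Thursday.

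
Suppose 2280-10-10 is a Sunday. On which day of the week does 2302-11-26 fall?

Wednesday

From October 10, 2280 to October 10, 2302: 22 years, of which 4 contain a Feb 29 — 18×365 + 4×366 = 8034 days.
(2300 is not a leap year (divisible by 100 but not 400).)
October 2302: 31 − 10 = 21 days remain.
November 1–26, 2302: 26 days.
Residual: 47 days.
Total: 8081 days.
8081 mod 7 = 3, so 3 days after Sunday is Wednesday.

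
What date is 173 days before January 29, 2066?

August 9, 2065

Count 173 days before January 29, 2066:
August 2065: 31 − 9 = 22 days remain.
Then September (30), October (31), November (30), December (31): 30 + 31 + 30 + 31 = 122 days.
January 1–29, 2066: 29 days.
Residual: 173 days.
Total: 173 days.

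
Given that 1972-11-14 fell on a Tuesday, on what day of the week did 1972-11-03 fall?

Count forward from the earlier date (November 3, 1972) to the later (November 14, 1972):
Within November 1972: 14 − 3 = 11 days.
11 mod 7 = 4, so 4 days before Tuesday is Friday.

Friday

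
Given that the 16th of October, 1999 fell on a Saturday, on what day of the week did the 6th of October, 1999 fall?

Wednesday

Count forward from the earlier date (October 6, 1999) to the later (October 16, 1999):
Within October 1999: 16 − 6 = 10 days.
10 mod 7 = 3, so 3 days before Saturday is Wednesday.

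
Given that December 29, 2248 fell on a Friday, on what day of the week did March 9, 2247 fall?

Tuesday

Count forward from the earlier date (March 9, 2247) to the later (December 29, 2248):
Day-of-year of March 9, 2247: 68.
Day-of-year of December 29, 2248: 364.
2247 has 365 days, so 365 − 68 = 297 days remain in 2247.
Total: 297 + 364 = 661 days.
661 mod 7 = 3, so 3 days before Friday is Tuesday.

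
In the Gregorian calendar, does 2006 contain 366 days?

2006 is not a leap year.

No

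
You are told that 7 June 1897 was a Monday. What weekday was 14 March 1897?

Sunday

Count forward from the earlier date (March 14, 1897) to the later (June 7, 1897):
March 1897: 31 − 14 = 17 days remain.
Then April (30), May (31): 30 + 31 = 61 days.
June 1–7, 1897: 7 days.
Total: 17 + 61 + 7 = 85 days.
85 mod 7 = 1, so 1 day before Monday is Sunday.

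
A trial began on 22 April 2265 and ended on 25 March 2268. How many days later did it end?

April 22, 2265 → April 22, 2266: 365 days.
April 22, 2266 → April 22, 2267: 365 days.
April 2267: 30 − 22 = 8 days remain.
Then 10 full months totalling 305 days.
March 1–25, 2268: 25 days.
Residual: 338 days.
Total: 1068 days.

1068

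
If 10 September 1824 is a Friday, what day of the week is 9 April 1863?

From September 10, 1824 to September 10, 1862: 38 years, of which 9 contain a Feb 29 — 29×365 + 9×366 = 13879 days.
September 1862: 30 − 10 = 20 days remain.
Then October (31), November (30), December (31), January (31), February 1863 (28), March (31): 31 + 30 + 31 + 31 + 28 + 31 = 182 days.
April 1–9, 1863: 9 days.
Residual: 211 days.
Total: 14090 days.
14090 mod 7 = 6, so 6 days after Friday is Thursday.

Thursday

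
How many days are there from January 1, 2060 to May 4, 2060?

January 2060: 31 − 1 = 30 days remain.
Then February 2060 (29), March (31), April (30): 29 + 31 + 30 = 90 days.
May 1–4, 2060: 4 days.
Total: 30 + 90 + 4 = 124 days.

124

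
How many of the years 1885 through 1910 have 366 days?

Years divisible by 4 in [1885, 1910]: 1888, 1892, 1896, 1900, 1904, 1908.
Of these, 1900 is divisible by 100 but not 400, so not leap.
Leap years: 6 − 1 = 5.

5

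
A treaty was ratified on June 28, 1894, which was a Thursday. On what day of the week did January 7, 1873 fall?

Count forward from the earlier date (January 7, 1873) to the later (June 28, 1894):
Day-of-year of January 7, 1873: 7.
Day-of-year of June 28, 1894: 179.
1873 has 365 days, so 365 − 7 = 358 days remain in 1873.
Full years 1874–1893: 15 common + 5 leap = 15×365 + 5×366 = 7305 days.
Total: 358 + 7305 + 179 = 7842 days.
7842 mod 7 = 2, so 2 days before Thursday is Tuesday.

Tuesday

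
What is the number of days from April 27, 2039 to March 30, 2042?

April 27, 2039 → April 27, 2040: 366 days (2040 is a leap year).
April 27, 2040 → April 27, 2041: 365 days.
April 2041: 30 − 27 = 3 days remain.
Then 10 full months totalling 304 days.
March 1–30, 2042: 30 days.
Residual: 337 days.
Total: 1068 days.

1068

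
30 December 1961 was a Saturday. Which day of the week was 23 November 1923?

Friday

Count forward from the earlier date (November 23, 1923) to the later (December 30, 1961):
Day-of-year of November 23, 1923: 327.
Day-of-year of December 30, 1961: 364.
1923 has 365 days, so 365 − 327 = 38 days remain in 1923.
Full years 1924–1960: 27 common + 10 leap = 27×365 + 10×366 = 13515 days.
Total: 38 + 13515 + 364 = 13917 days.
13917 mod 7 = 1, so 1 day before Saturday is Friday.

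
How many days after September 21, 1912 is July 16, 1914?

663

September 1912: 30 − 21 = 9 days remain.
Then 21 full months totalling 638 days.
July 1–16, 1914: 16 days.
Total: 9 + 638 + 16 = 663 days.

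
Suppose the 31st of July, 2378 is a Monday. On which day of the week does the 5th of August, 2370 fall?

Wednesday

Count forward from the earlier date (August 5, 2370) to the later (July 31, 2378):
Day-of-year of August 5, 2370: 217.
Day-of-year of July 31, 2378: 212.
2370 has 365 days, so 365 − 217 = 148 days remain in 2370.
Full years 2371–2377: 5 common + 2 leap = 5×365 + 2×366 = 2557 days.
Total: 148 + 2557 + 212 = 2917 days.
2917 mod 7 = 5, so 5 days before Monday is Wednesday.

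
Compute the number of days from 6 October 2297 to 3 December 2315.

From October 6, 2297 to October 6, 2315: 18 years, of which 3 contain a Feb 29 — 15×365 + 3×366 = 6573 days.
(2300 is not a leap year (divisible by 100 but not 400).)
October 2315: 31 − 6 = 25 days remain.
Then November (30): 30 days.
December 1–3, 2315: 3 days.
Residual: 58 days.
Total: 6631 days.

6631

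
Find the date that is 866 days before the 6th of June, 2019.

the 21st of January, 2017

Count 866 days before June 6, 2019:
Day-of-year of January 21, 2017: 21.
Day-of-year of June 6, 2019: 157.
2017 has 365 days, so 365 − 21 = 344 days remain in 2017.
Full years: 2018: 365. Sum = 365.
Total: 344 + 365 + 157 = 866 days.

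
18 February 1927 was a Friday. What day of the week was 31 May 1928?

Thursday

February 1927: 28 − 18 = 10 days remain (1927 is not a leap year, so February has 28 days).
Then 14 full months totalling 427 days.
May 1–31, 1928: 31 days.
Total: 10 + 427 + 31 = 468 days.
468 mod 7 = 6, so 6 days after Friday is Thursday.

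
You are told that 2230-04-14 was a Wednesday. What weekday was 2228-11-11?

Tuesday

Count forward from the earlier date (November 11, 2228) to the later (April 14, 2230):
Day-of-year of November 11, 2228: 316.
Day-of-year of April 14, 2230: 104.
2228 has 366 days, so 366 − 316 = 50 days remain in 2228.
Full years: 2229: 365. Sum = 365.
Total: 50 + 365 + 104 = 519 days.
519 mod 7 = 1, so 1 day before Wednesday is Tuesday.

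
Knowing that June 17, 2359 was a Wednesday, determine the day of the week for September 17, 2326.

Count forward from the earlier date (September 17, 2326) to the later (June 17, 2359):
Day-of-year of September 17, 2326: 260.
Day-of-year of June 17, 2359: 168.
2326 has 365 days, so 365 − 260 = 105 days remain in 2326.
Full years 2327–2358: 24 common + 8 leap = 24×365 + 8×366 = 11688 days.
Total: 105 + 11688 + 168 = 11961 days.
11961 mod 7 = 5, so 5 days before Wednesday is Friday.

Friday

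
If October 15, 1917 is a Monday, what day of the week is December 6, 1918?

Friday

October 15, 1917 → October 15, 1918: 365 days.
October 1918: 31 − 15 = 16 days remain.
Then November (30): 30 days.
December 1–6, 1918: 6 days.
Residual: 52 days.
Total: 417 days.
417 mod 7 = 4, so 4 days after Monday is Friday.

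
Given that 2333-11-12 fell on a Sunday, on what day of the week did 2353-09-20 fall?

From November 12, 2333 to November 12, 2352: 19 years, of which 5 contain a Feb 29 — 14×365 + 5×366 = 6940 days.
November 2352: 30 − 12 = 18 days remain.
Then 9 full months totalling 274 days.
September 1–20, 2353: 20 days.
Residual: 312 days.
Total: 7252 days.
7252 is a multiple of 7, so 2353-09-20 falls on the same weekday: Sunday.

Sunday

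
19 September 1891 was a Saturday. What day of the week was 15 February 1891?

Sunday

Count forward from the earlier date (February 15, 1891) to the later (September 19, 1891):
February 1891: 28 − 15 = 13 days remain (1891 is not a leap year, so February has 28 days).
Then March (31), April (30), May (31), June (30), July (31), August (31): 31 + 30 + 31 + 30 + 31 + 31 = 184 days.
September 1–19, 1891: 19 days.
Total: 13 + 184 + 19 = 216 days.
216 mod 7 = 6, so 6 days before Saturday is Sunday.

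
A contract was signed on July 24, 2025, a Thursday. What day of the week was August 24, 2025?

July 2025: 31 − 24 = 7 days remain.
August 1–24, 2025: 24 days.
Total: 7 + 24 = 31 days.
31 mod 7 = 3, so 3 days after Thursday is Sunday.

Sunday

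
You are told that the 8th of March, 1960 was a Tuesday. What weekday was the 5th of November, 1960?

Saturday

March 1960: 31 − 8 = 23 days remain.
Then April (30), May (31), June (30), July (31), August (31), September (30), October (31): 30 + 31 + 30 + 31 + 31 + 30 + 31 = 214 days.
November 1–5, 1960: 5 days.
Total: 23 + 214 + 5 = 242 days.
242 mod 7 = 4, so 4 days after Tuesday is Saturday.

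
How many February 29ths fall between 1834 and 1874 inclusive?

Years divisible by 4 in [1834, 1874]: 1836, 1840, 1844, 1848, 1852, 1856, 1860, 1864, 1868, 1872.
No century exceptions apply. Count: 10.

10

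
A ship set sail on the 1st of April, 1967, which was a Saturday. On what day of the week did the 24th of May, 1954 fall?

Count forward from the earlier date (May 24, 1954) to the later (April 1, 1967):
Day-of-year of May 24, 1954: 144.
Day-of-year of April 1, 1967: 91.
1954 has 365 days, so 365 − 144 = 221 days remain in 1954.
Full years 1955–1966: 9 common + 3 leap = 9×365 + 3×366 = 4383 days.
Total: 221 + 4383 + 91 = 4695 days.
4695 mod 7 = 5, so 5 days before Saturday is Monday.

Monday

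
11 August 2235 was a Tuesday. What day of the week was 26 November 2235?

August 2235: 31 − 11 = 20 days remain.
Then September (30), October (31): 30 + 31 = 61 days.
November 1–26, 2235: 26 days.
Total: 20 + 61 + 26 = 107 days.
107 mod 7 = 2, so 2 days after Tuesday is Thursday.

Thursday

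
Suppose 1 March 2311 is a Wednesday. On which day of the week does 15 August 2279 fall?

Friday

Count forward from the earlier date (August 15, 2279) to the later (March 1, 2311):
From August 15, 2279 to August 15, 2310: 31 years, of which 7 contain a Feb 29 — 24×365 + 7×366 = 11322 days.
(2300 is not a leap year (divisible by 100 but not 400).)
August 2310: 31 − 15 = 16 days remain.
Then September (30), October (31), November (30), December (31), January (31), February 2311 (28): 30 + 31 + 30 + 31 + 31 + 28 = 181 days.
March 1, 2311: 1 day.
Residual: 198 days.
Total: 11520 days.
11520 mod 7 = 5, so 5 days before Wednesday is Friday.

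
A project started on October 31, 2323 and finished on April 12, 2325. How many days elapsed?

October 31, 2323 → October 31, 2324: 366 days (2324 is a leap year).
October 2324: 31 − 31 = 0 days remain.
Then November (30), December (31), January (31), February 2325 (28), March (31): 30 + 31 + 31 + 28 + 31 = 151 days.
April 1–12, 2325: 12 days.
Residual: 163 days.
Total: 529 days.

529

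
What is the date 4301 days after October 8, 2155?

July 18, 2167

Count 4301 days after October 8, 2155:
From October 8, 2155 to October 8, 2166: 11 years, of which 3 contain a Feb 29 — 8×365 + 3×366 = 4018 days.
October 2166: 31 − 8 = 23 days remain.
Then November (30), December (31), January (31), February 2167 (28), March (31), April (30), May (31), June (30): 30 + 31 + 31 + 28 + 31 + 30 + 31 + 30 = 242 days.
July 1–18, 2167: 18 days.
Residual: 283 days.
Total: 4301 days.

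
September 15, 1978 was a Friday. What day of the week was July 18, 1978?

Tuesday

Count forward from the earlier date (July 18, 1978) to the later (September 15, 1978):
July 1978: 31 − 18 = 13 days remain.
Then August (31): 31 days.
September 1–15, 1978: 15 days.
Total: 13 + 31 + 15 = 59 days.
59 mod 7 = 3, so 3 days before Friday is Tuesday.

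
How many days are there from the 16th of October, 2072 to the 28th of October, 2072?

12

Within October 2072: 28 − 16 = 12 days.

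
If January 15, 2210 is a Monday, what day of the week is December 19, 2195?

Saturday

Count forward from the earlier date (December 19, 2195) to the later (January 15, 2210):
Day-of-year of December 19, 2195: 353.
Day-of-year of January 15, 2210: 15.
2195 has 365 days, so 365 − 353 = 12 days remain in 2195.
Full years 2196–2209: 11 common + 3 leap = 11×365 + 3×366 = 5113 days.
Total: 12 + 5113 + 15 = 5140 days.
5140 mod 7 = 2, so 2 days before Monday is Saturday.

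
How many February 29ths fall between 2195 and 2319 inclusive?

Years divisible by 4: 2196, 2200, …, 2316 — 31 in all.
Of these, 2200, 2300 are divisible by 100 but not 400, so not leap.
Leap years: 31 − 2 = 29.

29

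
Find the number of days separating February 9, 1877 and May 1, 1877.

81

February 1877: 28 − 9 = 19 days remain (1877 is not a leap year, so February has 28 days).
Then March (31), April (30): 31 + 30 = 61 days.
May 1, 1877: 1 day.
Total: 19 + 61 + 1 = 81 days.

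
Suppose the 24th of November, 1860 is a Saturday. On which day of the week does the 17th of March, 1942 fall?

From November 24, 1860 to November 24, 1941: 81 years, of which 19 contain a Feb 29 — 62×365 + 19×366 = 29584 days.
(1900 is not a leap year (divisible by 100 but not 400).)
November 1941: 30 − 24 = 6 days remain.
Then December (31), January (31), February 1942 (28): 31 + 31 + 28 = 90 days.
March 1–17, 1942: 17 days.
Residual: 113 days.
Total: 29697 days.
29697 mod 7 = 3, so 3 days after Saturday is Tuesday.

Tuesday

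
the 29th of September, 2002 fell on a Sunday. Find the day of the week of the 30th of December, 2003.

Day-of-year of September 29, 2002: 272.
Day-of-year of December 30, 2003: 364.
2002 has 365 days, so 365 − 272 = 93 days remain in 2002.
Total: 93 + 364 = 457 days.
457 mod 7 = 2, so 2 days after Sunday is Tuesday.

Tuesday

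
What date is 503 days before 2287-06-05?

2286-01-18

Count 503 days before June 5, 2287:
Day-of-year of January 18, 2286: 18.
Day-of-year of June 5, 2287: 156.
2286 has 365 days, so 365 − 18 = 347 days remain in 2286.
Total: 347 + 156 = 503 days.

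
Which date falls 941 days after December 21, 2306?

July 19, 2309

Count 941 days after December 21, 2306:
Day-of-year of December 21, 2306: 355.
Day-of-year of July 19, 2309: 200.
2306 has 365 days, so 365 − 355 = 10 days remain in 2306.
Full years: 2307: 365; 2308: 366. Sum = 731.
Total: 10 + 731 + 200 = 941 days.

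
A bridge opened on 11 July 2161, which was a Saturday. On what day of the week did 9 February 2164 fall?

July 11, 2161 → July 11, 2162: 365 days.
July 11, 2162 → July 11, 2163: 365 days.
July 2163: 31 − 11 = 20 days remain.
Then August (31), September (30), October (31), November (30), December (31), January (31): 31 + 30 + 31 + 30 + 31 + 31 = 184 days.
February 1–9, 2164: 9 days (2164 is a leap year).
Residual: 213 days.
Total: 943 days.
943 mod 7 = 5, so 5 days after Saturday is Thursday.

Thursday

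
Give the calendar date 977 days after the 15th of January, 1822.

the 18th of September, 1824

Count 977 days after January 15, 1822:
Day-of-year of January 15, 1822: 15.
Day-of-year of September 18, 1824: 262.
1822 has 365 days, so 365 − 15 = 350 days remain in 1822.
Full years: 1823: 365. Sum = 365.
Total: 350 + 365 + 262 = 977 days.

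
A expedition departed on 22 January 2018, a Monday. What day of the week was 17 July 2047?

Wednesday

Day-of-year of January 22, 2018: 22.
Day-of-year of July 17, 2047: 198.
2018 has 365 days, so 365 − 22 = 343 days remain in 2018.
Full years 2019–2046: 21 common + 7 leap = 21×365 + 7×366 = 10227 days.
Total: 343 + 10227 + 198 = 10768 days.
10768 mod 7 = 2, so 2 days after Monday is Wednesday.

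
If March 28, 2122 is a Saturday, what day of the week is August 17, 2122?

March 2122: 31 − 28 = 3 days remain.
Then April (30), May (31), June (30), July (31): 30 + 31 + 30 + 31 = 122 days.
August 1–17, 2122: 17 days.
Total: 3 + 122 + 17 = 142 days.
142 mod 7 = 2, so 2 days after Saturday is Monday.

Monday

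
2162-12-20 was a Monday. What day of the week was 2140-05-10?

Tuesday

Count forward from the earlier date (May 10, 2140) to the later (December 20, 2162):
From May 10, 2140 to May 10, 2162: 22 years, of which 5 contain a Feb 29 — 17×365 + 5×366 = 8035 days.
May 2162: 31 − 10 = 21 days remain.
Then June (30), July (31), August (31), September (30), October (31), November (30): 30 + 31 + 31 + 30 + 31 + 30 = 183 days.
December 1–20, 2162: 20 days.
Residual: 224 days.
Total: 8259 days.
8259 mod 7 = 6, so 6 days before Monday is Tuesday.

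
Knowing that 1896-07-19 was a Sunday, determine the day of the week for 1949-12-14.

Wednesday

From July 19, 1896 to July 19, 1949: 53 years, of which 12 contain a Feb 29 — 41×365 + 12×366 = 19357 days.
(1900 is not a leap year (divisible by 100 but not 400).)
July 1949: 31 − 19 = 12 days remain.
Then August (31), September (30), October (31), November (30): 31 + 30 + 31 + 30 = 122 days.
December 1–14, 1949: 14 days.
Residual: 148 days.
Total: 19505 days.
19505 mod 7 = 3, so 3 days after Sunday is Wednesday.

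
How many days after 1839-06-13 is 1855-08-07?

5899

Day-of-year of June 13, 1839: 164.
Day-of-year of August 7, 1855: 219.
1839 has 365 days, so 365 − 164 = 201 days remain in 1839.
Full years 1840–1854: 11 common + 4 leap = 11×365 + 4×366 = 5479 days.
Total: 201 + 5479 + 219 = 5899 days.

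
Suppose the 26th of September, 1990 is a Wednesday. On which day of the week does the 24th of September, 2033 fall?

Saturday

Day-of-year of September 26, 1990: 269.
Day-of-year of September 24, 2033: 267.
1990 has 365 days, so 365 − 269 = 96 days remain in 1990.
Full years 1991–2032: 31 common + 11 leap = 31×365 + 11×366 = 15341 days.
Total: 96 + 15341 + 267 = 15704 days.
15704 mod 7 = 3, so 3 days after Wednesday is Saturday.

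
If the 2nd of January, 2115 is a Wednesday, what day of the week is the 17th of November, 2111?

Tuesday

Count forward from the earlier date (November 17, 2111) to the later (January 2, 2115):
November 17, 2111 → November 17, 2112: 366 days (2112 is a leap year).
November 17, 2112 → November 17, 2113: 365 days.
November 17, 2113 → November 17, 2114: 365 days.
November 2114: 30 − 17 = 13 days remain.
Then December (31): 31 days.
January 1–2, 2115: 2 days.
Residual: 46 days.
Total: 1142 days.
1142 mod 7 = 1, so 1 day before Wednesday is Tuesday.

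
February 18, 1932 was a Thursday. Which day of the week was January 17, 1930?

Friday

Count forward from the earlier date (January 17, 1930) to the later (February 18, 1932):
January 1930: 31 − 17 = 14 days remain.
Then 24 full months totalling 730 days.
February 1–18, 1932: 18 days (1932 is a leap year).
Total: 14 + 730 + 18 = 762 days.
762 mod 7 = 6, so 6 days before Thursday is Friday.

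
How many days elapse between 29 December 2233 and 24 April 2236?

Day-of-year of December 29, 2233: 363.
Day-of-year of April 24, 2236: 115.
2233 has 365 days, so 365 − 363 = 2 days remain in 2233.
Full years: 2234: 365; 2235: 365. Sum = 730.
Total: 2 + 730 + 115 = 847 days.

847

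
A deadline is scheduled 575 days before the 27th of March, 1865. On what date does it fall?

the 30th of August, 1863

Count 575 days before March 27, 1865:
Day-of-year of August 30, 1863: 242.
Day-of-year of March 27, 1865: 86.
1863 has 365 days, so 365 − 242 = 123 days remain in 1863.
Full years: 1864: 366. Sum = 366.
Total: 123 + 366 + 86 = 575 days.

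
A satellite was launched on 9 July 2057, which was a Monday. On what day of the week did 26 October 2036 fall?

Sunday

Count forward from the earlier date (October 26, 2036) to the later (July 9, 2057):
Day-of-year of October 26, 2036: 300.
Day-of-year of July 9, 2057: 190.
2036 has 366 days, so 366 − 300 = 66 days remain in 2036.
Full years 2037–2056: 15 common + 5 leap = 15×365 + 5×366 = 7305 days.
Total: 66 + 7305 + 190 = 7561 days.
7561 mod 7 = 1, so 1 day before Monday is Sunday.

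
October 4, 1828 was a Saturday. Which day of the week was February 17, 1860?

Friday

Day-of-year of October 4, 1828: 278.
Day-of-year of February 17, 1860: 48.
1828 has 366 days, so 366 − 278 = 88 days remain in 1828.
Full years 1829–1859: 24 common + 7 leap = 24×365 + 7×366 = 11322 days.
Total: 88 + 11322 + 48 = 11458 days.
11458 mod 7 = 6, so 6 days after Saturday is Friday.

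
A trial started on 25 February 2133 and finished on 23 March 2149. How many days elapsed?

5870

Day-of-year of February 25, 2133: 56.
Day-of-year of March 23, 2149: 82.
2133 has 365 days, so 365 − 56 = 309 days remain in 2133.
Full years 2134–2148: 11 common + 4 leap = 11×365 + 4×366 = 5479 days.
Total: 309 + 5479 + 82 = 5870 days.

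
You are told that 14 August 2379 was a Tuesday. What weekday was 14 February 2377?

Count forward from the earlier date (February 14, 2377) to the later (August 14, 2379):
February 2377: 28 − 14 = 14 days remain (2377 is not a leap year, so February has 28 days).
Then 29 full months totalling 883 days.
August 1–14, 2379: 14 days.
Total: 14 + 883 + 14 = 911 days.
911 mod 7 = 1, so 1 day before Tuesday is Monday.

Monday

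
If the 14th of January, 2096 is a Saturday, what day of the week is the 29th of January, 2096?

Sunday

Within January 2096: 29 − 14 = 15 days.
15 mod 7 = 1, so 1 day after Saturday is Sunday.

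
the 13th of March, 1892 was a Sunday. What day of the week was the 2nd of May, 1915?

From March 13, 1892 to March 13, 1915: 23 years, of which 4 contain a Feb 29 — 19×365 + 4×366 = 8399 days.
(1900 is not a leap year (divisible by 100 but not 400).)
March 1915: 31 − 13 = 18 days remain.
Then April (30): 30 days.
May 1–2, 1915: 2 days.
Residual: 50 days.
Total: 8449 days.
8449 is a multiple of 7, so the 2nd of May, 1915 falls on the same weekday: Sunday.

Sunday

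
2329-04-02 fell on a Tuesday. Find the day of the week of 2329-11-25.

April 2329: 30 − 2 = 28 days remain.
Then May (31), June (30), July (31), August (31), September (30), October (31): 31 + 30 + 31 + 31 + 30 + 31 = 184 days.
November 1–25, 2329: 25 days.
Total: 28 + 184 + 25 = 237 days.
237 mod 7 = 6, so 6 days after Tuesday is Monday.

Monday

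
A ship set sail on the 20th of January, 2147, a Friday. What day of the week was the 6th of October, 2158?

Friday

From January 20, 2147 to January 20, 2158: 11 years, of which 3 contain a Feb 29 — 8×365 + 3×366 = 4018 days.
January 2158: 31 − 20 = 11 days remain.
Then February 2158 (28), March (31), April (30), May (31), June (30), July (31), August (31), September (30): 28 + 31 + 30 + 31 + 30 + 31 + 31 + 30 = 242 days.
October 1–6, 2158: 6 days.
Residual: 259 days.
Total: 4277 days.
4277 is a multiple of 7, so the 6th of October, 2158 falls on the same weekday: Friday.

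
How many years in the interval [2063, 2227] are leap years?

Years divisible by 4: 2064, 2068, …, 2224 — 41 in all.
Of these, 2100, 2200 are divisible by 100 but not 400, so not leap.
Leap years: 41 − 2 = 39.

39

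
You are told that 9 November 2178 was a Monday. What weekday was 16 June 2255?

From November 9, 2178 to November 9, 2254: 76 years, of which 18 contain a Feb 29 — 58×365 + 18×366 = 27758 days.
(2200 is not a leap year (divisible by 100 but not 400).)
November 2254: 30 − 9 = 21 days remain.
Then December (31), January (31), February 2255 (28), March (31), April (30), May (31): 31 + 31 + 28 + 31 + 30 + 31 = 182 days.
June 1–16, 2255: 16 days.
Residual: 219 days.
Total: 27977 days.
27977 mod 7 = 5, so 5 days after Monday is Saturday.

Saturday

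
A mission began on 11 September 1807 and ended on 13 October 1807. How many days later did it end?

32

September 1807: 30 − 11 = 19 days remain.
October 1–13, 1807: 13 days.
Total: 19 + 13 = 32 days.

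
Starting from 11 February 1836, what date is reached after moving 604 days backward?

17 June 1834

Count 604 days before February 11, 1836:
June 1834: 30 − 17 = 13 days remain.
Then 19 full months totalling 580 days.
February 1–11, 1836: 11 days (1836 is a leap year).
Total: 13 + 580 + 11 = 604 days.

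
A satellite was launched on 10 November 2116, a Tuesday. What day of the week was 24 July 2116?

Friday

Count forward from the earlier date (July 24, 2116) to the later (November 10, 2116):
July 2116: 31 − 24 = 7 days remain.
Then August (31), September (30), October (31): 31 + 30 + 31 = 92 days.
November 1–10, 2116: 10 days.
Total: 7 + 92 + 10 = 109 days.
109 mod 7 = 4, so 4 days before Tuesday is Friday.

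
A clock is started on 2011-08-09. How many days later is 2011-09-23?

45

August 2011: 31 − 9 = 22 days remain.
September 1–23, 2011: 23 days.
Total: 22 + 23 = 45 days.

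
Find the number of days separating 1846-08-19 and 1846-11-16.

89

August 1846: 31 − 19 = 12 days remain.
Then September (30), October (31): 30 + 31 = 61 days.
November 1–16, 1846: 16 days.
Total: 12 + 61 + 16 = 89 days.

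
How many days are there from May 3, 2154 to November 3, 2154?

May 2154: 31 − 3 = 28 days remain.
Then June (30), July (31), August (31), September (30), October (31): 30 + 31 + 31 + 30 + 31 = 153 days.
November 1–3, 2154: 3 days.
Total: 28 + 153 + 3 = 184 days.

184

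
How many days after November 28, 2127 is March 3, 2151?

8496

From November 28, 2127 to November 28, 2150: 23 years, of which 6 contain a Feb 29 — 17×365 + 6×366 = 8401 days.
November 2150: 30 − 28 = 2 days remain.
Then December (31), January (31), February 2151 (28): 31 + 31 + 28 = 90 days.
March 1–3, 2151: 3 days.
Residual: 95 days.
Total: 8496 days.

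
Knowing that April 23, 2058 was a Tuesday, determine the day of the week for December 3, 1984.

Count forward from the earlier date (December 3, 1984) to the later (April 23, 2058):
Day-of-year of December 3, 1984: 338.
Day-of-year of April 23, 2058: 113.
1984 has 366 days, so 366 − 338 = 28 days remain in 1984.
Full years 1985–2057: 55 common + 18 leap = 55×365 + 18×366 = 26663 days.
Total: 28 + 26663 + 113 = 26804 days.
26804 mod 7 = 1, so 1 day before Tuesday is Monday.

Monday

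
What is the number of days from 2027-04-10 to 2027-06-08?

April 2027: 30 − 10 = 20 days remain.
Then May (31): 31 days.
June 1–8, 2027: 8 days.
Total: 20 + 31 + 8 = 59 days.

59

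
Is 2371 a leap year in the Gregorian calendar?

2371 is not a leap year.

No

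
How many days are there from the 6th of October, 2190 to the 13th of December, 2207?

Day-of-year of October 6, 2190: 279.
Day-of-year of December 13, 2207: 347.
2190 has 365 days, so 365 − 279 = 86 days remain in 2190.
Full years 2191–2206: 13 common + 3 leap = 13×365 + 3×366 = 5843 days.
Total: 86 + 5843 + 347 = 6276 days.

6276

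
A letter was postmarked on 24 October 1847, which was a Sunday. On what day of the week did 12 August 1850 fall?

Day-of-year of October 24, 1847: 297.
Day-of-year of August 12, 1850: 224.
1847 has 365 days, so 365 − 297 = 68 days remain in 1847.
Full years: 1848: 366; 1849: 365. Sum = 731.
Total: 68 + 731 + 224 = 1023 days.
1023 mod 7 = 1, so 1 day after Sunday is Monday.

Monday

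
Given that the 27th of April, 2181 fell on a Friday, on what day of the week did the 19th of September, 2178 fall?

Saturday

Count forward from the earlier date (September 19, 2178) to the later (April 27, 2181):
Day-of-year of September 19, 2178: 262.
Day-of-year of April 27, 2181: 117.
2178 has 365 days, so 365 − 262 = 103 days remain in 2178.
Full years: 2179: 365; 2180: 366. Sum = 731.
Total: 103 + 731 + 117 = 951 days.
951 mod 7 = 6, so 6 days before Friday is Saturday.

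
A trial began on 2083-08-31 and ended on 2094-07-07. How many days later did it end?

Day-of-year of August 31, 2083: 243.
Day-of-year of July 7, 2094: 188.
2083 has 365 days, so 365 − 243 = 122 days remain in 2083.
Full years 2084–2093: 7 common + 3 leap = 7×365 + 3×366 = 3653 days.
Total: 122 + 3653 + 188 = 3963 days.

3963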